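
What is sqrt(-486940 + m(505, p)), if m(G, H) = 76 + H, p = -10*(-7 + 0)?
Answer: I*sqrt(486794) ≈ 697.71*I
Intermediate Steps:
p = 70 (p = -10*(-7) = 70)
sqrt(-486940 + m(505, p)) = sqrt(-486940 + (76 + 70)) = sqrt(-486940 + 146) = sqrt(-486794) = I*sqrt(486794)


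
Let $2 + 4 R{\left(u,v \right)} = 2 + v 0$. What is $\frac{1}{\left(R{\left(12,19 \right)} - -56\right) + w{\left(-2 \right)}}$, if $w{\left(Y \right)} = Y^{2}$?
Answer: $\frac{1}{60} \approx 0.016667$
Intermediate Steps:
$R{\left(u,v \right)} = 0$ ($R{\left(u,v \right)} = - \frac{1}{2} + \frac{2 + v 0}{4} = - \frac{1}{2} + \frac{2 + 0}{4} = - \frac{1}{2} + \frac{1}{4} \cdot 2 = - \frac{1}{2} + \frac{1}{2} = 0$)
$\frac{1}{\left(R{\left(12,19 \right)} - -56\right) + w{\left(-2 \right)}} = \frac{1}{\left(0 - -56\right) + \left(-2\right)^{2}} = \frac{1}{\left(0 + 56\right) + 4} = \frac{1}{56 + 4} = \frac{1}{60}$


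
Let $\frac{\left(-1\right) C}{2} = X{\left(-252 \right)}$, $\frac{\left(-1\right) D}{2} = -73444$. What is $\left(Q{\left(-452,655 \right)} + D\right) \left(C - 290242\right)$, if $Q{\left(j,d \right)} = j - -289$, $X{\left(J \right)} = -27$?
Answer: $-42577834300$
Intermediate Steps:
$D = 146888$ ($D = \left(-2\right) \left(-73444\right) = 146888$)
$C = 54$ ($C = \left(-2\right) \left(-27\right) = 54$)
$Q{\left(j,d \right)} = 289 + j$ ($Q{\left(j,d \right)} = j + 289 = 289 + j$)
$\left(Q{\left(-452,655 \right)} + D\right) \left(C - 290242\right) = \left(\left(289 - 452\right) + 146888\right) \left(54 - 290242\right) = \left(-163 + 146888\right) \left(-290188\right) = 146725 \left(-290188\right) = -42577834300$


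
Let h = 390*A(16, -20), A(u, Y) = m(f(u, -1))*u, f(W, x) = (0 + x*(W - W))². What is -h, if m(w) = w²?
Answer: 0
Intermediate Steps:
f(W, x) = 0 (f(W, x) = (0 + x*0)² = (0 + 0)² = 0² = 0)
A(u, Y) = 0 (A(u, Y) = 0²*u = 0*u = 0)
h = 0 (h = 390*0 = 0)
-h = -1*0 = 0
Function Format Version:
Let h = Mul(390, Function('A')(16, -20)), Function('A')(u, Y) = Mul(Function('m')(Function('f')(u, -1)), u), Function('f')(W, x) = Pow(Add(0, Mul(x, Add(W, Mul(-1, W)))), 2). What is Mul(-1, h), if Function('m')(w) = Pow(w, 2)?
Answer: 0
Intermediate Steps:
Function('f')(W, x) = 0 (Function('f')(W, x) = Pow(Add(0, Mul(x, 0)), 2) = Pow(Add(0, 0), 2) = Pow(0, 2) = 0)
Function('A')(u, Y) = 0 (Function('A')(u, Y) = Mul(Pow(0, 2), u) = Mul(0, u) = 0)
h = 0 (h = Mul(390, 0) = 0)
Mul(-1, h) = Mul(-1, 0) = 0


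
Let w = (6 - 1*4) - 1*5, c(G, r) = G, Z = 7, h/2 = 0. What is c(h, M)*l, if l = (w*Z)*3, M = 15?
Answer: 0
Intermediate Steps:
h = 0 (h = 2*0 = 0)
w = -3 (w = (6 - 4) - 5 = 2 - 5 = -3)
l = -63 (l = -3*7*3 = -21*3 = -63)
c(h, M)*l = 0*(-63) = 0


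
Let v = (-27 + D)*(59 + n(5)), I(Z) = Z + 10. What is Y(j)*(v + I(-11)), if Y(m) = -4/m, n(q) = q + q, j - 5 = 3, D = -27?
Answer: 3727/2 ≈ 1863.5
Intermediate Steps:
I(Z) = 10 + Z
j = 8 (j = 5 + 3 = 8)
n(q) = 2*q
v = -3726 (v = (-27 - 27)*(59 + 2*5) = -54*(59 + 10) = -54*69 = -3726)
Y(j)*(v + I(-11)) = (-4/8)*(-3726 + (10 - 11)) = (-4*⅛)*(-3726 - 1) = -½*(-3727) = 3727/2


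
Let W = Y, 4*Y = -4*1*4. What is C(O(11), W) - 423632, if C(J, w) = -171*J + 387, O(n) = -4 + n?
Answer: -424442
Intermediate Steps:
Y = -4 (Y = (-4*1*4)/4 = (-4*4)/4 = (¼)*(-16) = -4)
W = -4
C(J, w) = 387 - 171*J
C(O(11), W) - 423632 = (387 - 171*(-4 + 11)) - 423632 = (387 - 171*7) - 423632 = (387 - 1197) - 423632 = -810 - 423632 = -424442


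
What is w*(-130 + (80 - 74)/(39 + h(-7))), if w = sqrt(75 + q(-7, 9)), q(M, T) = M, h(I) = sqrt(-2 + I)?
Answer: 2*sqrt(17)*(-11037 - I)/85 ≈ -1070.7 - 0.097014*I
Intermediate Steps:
w = 2*sqrt(17) (w = sqrt(75 - 7) = sqrt(68) = 2*sqrt(17) ≈ 8.2462)
w*(-130 + (80 - 74)/(39 + h(-7))) = (2*sqrt(17))*(-130 + (80 - 74)/(39 + sqrt(-2 - 7))) = (2*sqrt(17))*(-130 + 6/(39 + sqrt(-9))) = (2*sqrt(17))*(-130 + 6/(39 + 3*I)) = (2*sqrt(17))*(-130 + 6*((39 - 3*I)/1530)) = (2*sqrt(17))*(-130 + (39 - 3*I)/255) = 2*sqrt(17)*(-130 + (39 - 3*I)/255)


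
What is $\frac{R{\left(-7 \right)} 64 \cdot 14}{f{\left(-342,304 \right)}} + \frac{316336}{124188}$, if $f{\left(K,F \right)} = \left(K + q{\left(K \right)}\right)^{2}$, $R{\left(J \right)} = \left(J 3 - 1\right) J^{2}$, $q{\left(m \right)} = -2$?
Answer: $- \frac{322335008}{57405903} \approx -5.615$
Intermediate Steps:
$R{\left(J \right)} = J^{2} \left(-1 + 3 J\right)$ ($R{\left(J \right)} = \left(3 J - 1\right) J^{2} = \left(-1 + 3 J\right) J^{2} = J^{2} \left(-1 + 3 J\right)$)
$f{\left(K,F \right)} = \left(-2 + K\right)^{2}$ ($f{\left(K,F \right)} = \left(K - 2\right)^{2} = \left(-2 + K\right)^{2}$)
$\frac{R{\left(-7 \right)} 64 \cdot 14}{f{\left(-342,304 \right)}} + \frac{316336}{124188} = \frac{\left(-7\right)^{2} \left(-1 + 3 \left(-7\right)\right) 64 \cdot 14}{\left(-2 - 342\right)^{2}} + \frac{316336}{124188} = \frac{49 \left(-1 - 21\right) 64 \cdot 14}{\left(-344\right)^{2}} + 316336 \cdot \frac{1}{124188} = \frac{49 \left(-22\right) 64 \cdot 14}{118336} + \frac{79084}{31047} = \left(-1078\right) 64 \cdot 14 \cdot \frac{1}{118336} + \frac{79084}{31047} = \left(-68992\right) 14 \cdot \frac{1}{118336} + \frac{79084}{31047} = \left(-965888\right) \frac{1}{118336} + \frac{79084}{31047} = - \frac{15092}{1849} + \frac{79084}{31047} = - \frac{322335008}{57405903}$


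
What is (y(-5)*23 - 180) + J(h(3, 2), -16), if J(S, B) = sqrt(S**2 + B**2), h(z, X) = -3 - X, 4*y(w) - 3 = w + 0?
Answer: -383/2 + sqrt(281) ≈ -174.74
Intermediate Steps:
y(w) = 3/4 + w/4 (y(w) = 3/4 + (w + 0)/4 = 3/4 + w/4)
J(S, B) = sqrt(B**2 + S**2)
(y(-5)*23 - 180) + J(h(3, 2), -16) = ((3/4 + (1/4)*(-5))*23 - 180) + sqrt((-16)**2 + (-3 - 1*2)**2) = ((3/4 - 5/4)*23 - 180) + sqrt(256 + (-3 - 2)**2) = (-1/2*23 - 180) + sqrt(256 + (-5)**2) = (-23/2 - 180) + sqrt(256 + 25) = -383/2 + sqrt(281)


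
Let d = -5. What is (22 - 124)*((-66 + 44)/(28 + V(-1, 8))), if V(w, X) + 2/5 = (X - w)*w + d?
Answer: 165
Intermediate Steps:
V(w, X) = -27/5 + w*(X - w) (V(w, X) = -2/5 + ((X - w)*w - 5) = -2/5 + (w*(X - w) - 5) = -2/5 + (-5 + w*(X - w)) = -27/5 + w*(X - w))
(22 - 124)*((-66 + 44)/(28 + V(-1, 8))) = (22 - 124)*((-66 + 44)/(28 + (-27/5 - 1*(-1)**2 + 8*(-1)))) = -(-2244)/(28 + (-27/5 - 1*1 - 8)) = -(-2244)/(28 + (-27/5 - 1 - 8)) = -(-2244)/(28 - 72/5) = -(-2244)/68/5 = -(-2244)*5/68 = -102*(-55/34) = 165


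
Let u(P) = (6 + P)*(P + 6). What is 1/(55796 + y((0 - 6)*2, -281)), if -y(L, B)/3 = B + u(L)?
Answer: 1/56531 ≈ 1.7689e-5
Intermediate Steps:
u(P) = (6 + P)**2 (u(P) = (6 + P)*(6 + P) = (6 + P)**2)
y(L, B) = -3*B - 3*(6 + L)**2 (y(L, B) = -3*(B + (6 + L)**2) = -3*B - 3*(6 + L)**2)
1/(55796 + y((0 - 6)*2, -281)) = 1/(55796 + (-3*(-281) - 3*(6 + (0 - 6)*2)**2)) = 1/(55796 + (843 - 3*(6 - 6*2)**2)) = 1/(55796 + (843 - 3*(6 - 12)**2)) = 1/(55796 + (843 - 3*(-6)**2)) = 1/(55796 + (843 - 3*36)) = 1/(55796 + (843 - 108)) = 1/(55796 + 735) = 1/56531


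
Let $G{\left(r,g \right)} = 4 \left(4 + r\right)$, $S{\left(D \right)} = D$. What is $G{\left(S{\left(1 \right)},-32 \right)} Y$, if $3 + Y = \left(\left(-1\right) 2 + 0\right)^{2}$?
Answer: $20$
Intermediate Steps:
$Y = 1$ ($Y = -3 + \left(\left(-1\right) 2 + 0\right)^{2} = -3 + \left(-2 + 0\right)^{2} = -3 + \left(-2\right)^{2} = -3 + 4 = 1$)
$G{\left(r,g \right)} = 16 + 4 r$
$G{\left(S{\left(1 \right)},-32 \right)} Y = \left(16 + 4 \cdot 1\right) 1 = \left(16 + 4\right) 1 = 20 \cdot 1 = 20$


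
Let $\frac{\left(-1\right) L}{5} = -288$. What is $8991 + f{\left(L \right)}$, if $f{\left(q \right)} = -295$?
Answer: $8696$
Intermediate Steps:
$L = 1440$ ($L = \left(-5\right) \left(-288\right) = 1440$)
$8991 + f{\left(L \right)} = 8991 - 295 = 8696$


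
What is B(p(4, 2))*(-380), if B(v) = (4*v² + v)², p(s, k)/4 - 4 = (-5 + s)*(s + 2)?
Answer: -23371520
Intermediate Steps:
p(s, k) = 16 + 4*(-5 + s)*(2 + s) (p(s, k) = 16 + 4*((-5 + s)*(s + 2)) = 16 + 4*((-5 + s)*(2 + s)) = 16 + 4*(-5 + s)*(2 + s))
B(v) = (v + 4*v²)²
B(p(4, 2))*(-380) = ((-24 - 12*4 + 4*4²)²*(1 + 4*(-24 - 12*4 + 4*4²))²)*(-380) = ((-24 - 48 + 4*16)²*(1 + 4*(-24 - 48 + 4*16))²)*(-380) = ((-24 - 48 + 64)²*(1 + 4*(-24 - 48 + 64))²)*(-380) = ((-8)²*(1 + 4*(-8))²)*(-380) = (64*(1 - 32)²)*(-380) = (64*(-31)²)*(-380) = (64*961)*(-380) = 61504*(-380) = -23371520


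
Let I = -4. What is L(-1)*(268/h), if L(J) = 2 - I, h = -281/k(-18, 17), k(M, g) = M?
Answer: 28944/281 ≈ 103.00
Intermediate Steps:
h = 281/18 (h = -281/(-18) = -281*(-1/18) = 281/18 ≈ 15.611)
L(J) = 6 (L(J) = 2 - 1*(-4) = 2 + 4 = 6)
L(-1)*(268/h) = 6*(268/(281/18)) = 6*(268*(18/281)) = 6*(4824/281) = 28944/281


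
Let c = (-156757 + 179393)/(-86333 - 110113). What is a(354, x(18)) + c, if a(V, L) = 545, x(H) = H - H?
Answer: 53520217/98223 ≈ 544.88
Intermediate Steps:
x(H) = 0
c = -11318/98223 (c = 22636/(-196446) = 22636*(-1/196446) = -11318/98223 ≈ -0.11523)
a(354, x(18)) + c = 545 - 11318/98223 = 53520217/98223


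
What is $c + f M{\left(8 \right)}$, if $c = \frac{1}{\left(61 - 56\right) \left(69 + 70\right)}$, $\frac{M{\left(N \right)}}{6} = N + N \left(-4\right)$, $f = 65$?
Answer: $- \frac{6505199}{695} \approx -9360.0$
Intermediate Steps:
$M{\left(N \right)} = - 18 N$ ($M{\left(N \right)} = 6 \left(N + N \left(-4\right)\right) = 6 \left(N - 4 N\right) = 6 \left(- 3 N\right) = - 18 N$)
$c = \frac{1}{695}$ ($c = \frac{1}{5 \cdot 139} = \frac{1}{695} \approx 0.0014388$)
$c + f M{\left(8 \right)} = \frac{1}{695} + 65 \left(\left(-18\right) 8\right) = \frac{1}{695} + 65 \left(-144\right) = \frac{1}{695} - 9360 = - \frac{6505199}{695}$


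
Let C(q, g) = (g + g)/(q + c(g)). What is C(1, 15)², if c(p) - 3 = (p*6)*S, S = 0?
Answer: 225/4 ≈ 56.250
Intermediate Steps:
c(p) = 3 (c(p) = 3 + (p*6)*0 = 3 + (6*p)*0 = 3 + 0 = 3)
C(q, g) = 2*g/(3 + q) (C(q, g) = (g + g)/(q + 3) = (2*g)/(3 + q) = 2*g/(3 + q))
C(1, 15)² = (2*15/(3 + 1))² = (2*15/4)² = (2*15*(¼))² = (15/2)² = 225/4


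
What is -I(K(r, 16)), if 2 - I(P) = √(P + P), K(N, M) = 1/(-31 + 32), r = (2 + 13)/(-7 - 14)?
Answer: -2 + √2 ≈ -0.58579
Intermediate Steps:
r = -5/7 (r = 15/(-21) = 15*(-1/21) = -5/7 ≈ -0.71429)
K(N, M) = 1 (K(N, M) = 1/1 = 1)
I(P) = 2 - √2*√P (I(P) = 2 - √(P + P) = 2 - √(2*P) = 2 - √2*√P)
-I(K(r, 16)) = -(2 - √2*√1) = -(2 - 1*√2*1) = -(2 - √2) = -2 + √2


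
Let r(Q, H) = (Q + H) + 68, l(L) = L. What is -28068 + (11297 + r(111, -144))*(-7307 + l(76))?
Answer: -81969760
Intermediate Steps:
r(Q, H) = 68 + H + Q (r(Q, H) = (H + Q) + 68 = 68 + H + Q)
-28068 + (11297 + r(111, -144))*(-7307 + l(76)) = -28068 + (11297 + (68 - 144 + 111))*(-7307 + 76) = -28068 + (11297 + 35)*(-7231) = -28068 + 11332*(-7231) = -28068 - 81941692 = -81969760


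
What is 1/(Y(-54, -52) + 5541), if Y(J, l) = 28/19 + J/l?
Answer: 494/2738495 ≈ 0.00018039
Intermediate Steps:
Y(J, l) = 28/19 + J/l (Y(J, l) = 28*(1/19) + J/l = 28/19 + J/l)
1/(Y(-54, -52) + 5541) = 1/((28/19 - 54/(-52)) + 5541) = 1/((28/19 - 54*(-1/52)) + 5541) = 1/((28/19 + 27/26) + 5541) = 1/(1241/494 + 5541) = 1/(2738495/494) = 494/2738495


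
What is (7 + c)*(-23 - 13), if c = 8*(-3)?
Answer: 612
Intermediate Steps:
c = -24
(7 + c)*(-23 - 13) = (7 - 24)*(-23 - 13) = -17*(-36) = 612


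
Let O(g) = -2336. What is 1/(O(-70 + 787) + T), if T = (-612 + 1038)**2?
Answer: 1/179140 ≈ 5.5822e-6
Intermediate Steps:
T = 181476 (T = 426**2 = 181476)
1/(O(-70 + 787) + T) = 1/(-2336 + 181476) = 1/179140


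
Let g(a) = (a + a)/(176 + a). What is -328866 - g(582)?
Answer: -124640796/379 ≈ -3.2887e+5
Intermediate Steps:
g(a) = 2*a/(176 + a) (g(a) = (2*a)/(176 + a) = 2*a/(176 + a))
-328866 - g(582) = -328866 - 2*582/(176 + 582) = -328866 - 2*582/758 = -328866 - 1*582/379 = -328866 - 582/379 = -124640796/379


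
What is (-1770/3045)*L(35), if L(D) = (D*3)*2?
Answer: -3540/29 ≈ -122.07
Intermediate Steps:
L(D) = 6*D (L(D) = (3*D)*2 = 6*D)
(-1770/3045)*L(35) = (-1770/3045)*(6*35) = -1770*1/3045*210 = -118/203*210 = -3540/29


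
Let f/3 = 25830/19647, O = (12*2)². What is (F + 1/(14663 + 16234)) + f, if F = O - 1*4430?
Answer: -259679148601/67448151 ≈ -3850.1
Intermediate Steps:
O = 576 (O = 24² = 576)
F = -3854 (F = 576 - 1*4430 = 576 - 4430 = -3854)
f = 8610/2183 (f = 3*(25830/19647) = 3*(25830*(1/19647)) = 3*(2870/2183) = 8610/2183 ≈ 3.9441)
(F + 1/(14663 + 16234)) + f = (-3854 + 1/(14663 + 16234)) + 8610/2183 = (-3854 + 1/30897) + 8610/2183 = -119077037/30897 + 8610/2183 = -259679148601/67448151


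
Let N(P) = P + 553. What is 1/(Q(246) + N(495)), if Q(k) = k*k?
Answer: 1/61564 ≈ 1.6243e-5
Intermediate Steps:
Q(k) = k**2
N(P) = 553 + P
1/(Q(246) + N(495)) = 1/(246**2 + (553 + 495)) = 1/(60516 + 1048) = 1/61564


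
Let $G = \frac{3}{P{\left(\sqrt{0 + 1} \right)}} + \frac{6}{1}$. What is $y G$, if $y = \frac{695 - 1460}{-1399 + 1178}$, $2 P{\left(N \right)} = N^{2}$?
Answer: $\frac{540}{13} \approx 41.538$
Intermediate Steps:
$P{\left(N \right)} = \frac{N^{2}}{2}$
$G = 12$ ($G = \frac{3}{\frac{1}{2} \left(\sqrt{0 + 1}\right)^{2}} + \frac{6}{1} = \frac{3}{\frac{1}{2} \left(\sqrt{1}\right)^{2}} + 6 \cdot 1 = \frac{3}{\frac{1}{2} \cdot 1^{2}} + 6 = \frac{3}{\frac{1}{2} \cdot 1} + 6 = 3 \frac{1}{\frac{1}{2}} + 6 = 3 \cdot 2 + 6 = 6 + 6 = 12$)
$y = \frac{45}{13}$ ($y = - \frac{765}{-221} = \left(-765\right) \left(- \frac{1}{221}\right) = \frac{45}{13} \approx 3.4615$)
$y G = \frac{45}{13} \cdot 12 = \frac{540}{13}$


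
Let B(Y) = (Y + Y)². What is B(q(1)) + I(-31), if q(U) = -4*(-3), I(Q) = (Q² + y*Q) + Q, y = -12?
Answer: 1878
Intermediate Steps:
I(Q) = Q² - 11*Q (I(Q) = (Q² - 12*Q) + Q = Q² - 11*Q)
q(U) = 12
B(Y) = 4*Y² (B(Y) = (2*Y)² = 4*Y²)
B(q(1)) + I(-31) = 4*12² - 31*(-11 - 31) = 4*144 - 31*(-42) = 576 + 1302 = 1878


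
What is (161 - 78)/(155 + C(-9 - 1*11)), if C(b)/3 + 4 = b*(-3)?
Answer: 83/323 ≈ 0.25697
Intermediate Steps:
C(b) = -12 - 9*b (C(b) = -12 + 3*(b*(-3)) = -12 + 3*(-3*b) = -12 - 9*b)
(161 - 78)/(155 + C(-9 - 1*11)) = (161 - 78)/(155 + (-12 - 9*(-9 - 1*11))) = 83/(155 + (-12 - 9*(-9 - 11))) = 83/(155 + (-12 - 9*(-20))) = 83/(155 + (-12 + 180)) = 83/(155 + 168) = 83/323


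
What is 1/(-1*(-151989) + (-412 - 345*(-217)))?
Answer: 1/226442 ≈ 4.4161e-6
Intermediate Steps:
1/(-1*(-151989) + (-412 - 345*(-217))) = 1/(151989 + (-412 + 74865)) = 1/(151989 + 74453) = 1/226442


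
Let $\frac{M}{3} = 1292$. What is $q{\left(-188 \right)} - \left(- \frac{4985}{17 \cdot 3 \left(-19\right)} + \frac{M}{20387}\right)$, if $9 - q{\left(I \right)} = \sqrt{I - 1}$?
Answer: $\frac{3811052}{1039737} - 3 i \sqrt{21} \approx 3.6654 - 13.748 i$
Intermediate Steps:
$M = 3876$ ($M = 3 \cdot 1292 = 3876$)
$q{\left(I \right)} = 9 - \sqrt{-1 + I}$ ($q{\left(I \right)} = 9 - \sqrt{I - 1} = 9 - \sqrt{-1 + I}$)
$q{\left(-188 \right)} - \left(- \frac{4985}{17 \cdot 3 \left(-19\right)} + \frac{M}{20387}\right) = \left(9 - \sqrt{-1 - 188}\right) - \left(- \frac{4985}{17 \cdot 3 \left(-19\right)} + \frac{3876}{20387}\right) = \left(9 - \sqrt{-189}\right) - \left(- \frac{4985}{51 \left(-19\right)} + 3876 \cdot \frac{1}{20387}\right) = \left(9 - 3 i \sqrt{21}\right) - \left(- \frac{4985}{-969} + \frac{204}{1073}\right) = \left(9 - 3 i \sqrt{21}\right) - \left(\left(-4985\right) \left(- \frac{1}{969}\right) + \frac{204}{1073}\right) = \left(9 - 3 i \sqrt{21}\right) - \left(\frac{4985}{969} + \frac{204}{1073}\right) = \left(9 - 3 i \sqrt{21}\right) - \frac{5546581}{1039737} = \frac{3811052}{1039737} - 3 i \sqrt{21}$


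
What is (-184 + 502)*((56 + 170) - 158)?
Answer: 21624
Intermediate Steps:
(-184 + 502)*((56 + 170) - 158) = 318*(226 - 158) = 318*68 = 21624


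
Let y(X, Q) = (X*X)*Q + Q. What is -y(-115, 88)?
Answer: -1163888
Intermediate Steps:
y(X, Q) = Q + Q*X**2 (y(X, Q) = X**2*Q + Q = Q*X**2 + Q = Q + Q*X**2)
-y(-115, 88) = -88*(1 + (-115)**2) = -88*(1 + 13225) = -88*13226 = -1*1163888 = -1163888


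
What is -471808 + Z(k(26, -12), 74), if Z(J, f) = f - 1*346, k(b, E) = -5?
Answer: -472080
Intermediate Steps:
Z(J, f) = -346 + f (Z(J, f) = f - 346 = -346 + f)
-471808 + Z(k(26, -12), 74) = -471808 + (-346 + 74) = -471808 - 272 = -472080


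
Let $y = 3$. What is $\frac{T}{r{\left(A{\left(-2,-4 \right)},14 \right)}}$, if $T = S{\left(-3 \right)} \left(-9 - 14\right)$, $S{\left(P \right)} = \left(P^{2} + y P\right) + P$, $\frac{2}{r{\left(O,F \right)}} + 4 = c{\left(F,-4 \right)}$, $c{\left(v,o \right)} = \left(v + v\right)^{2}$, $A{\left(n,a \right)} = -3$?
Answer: $26910$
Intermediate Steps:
$c{\left(v,o \right)} = 4 v^{2}$ ($c{\left(v,o \right)} = \left(2 v\right)^{2} = 4 v^{2}$)
$r{\left(O,F \right)} = \frac{2}{-4 + 4 F^{2}}$
$S{\left(P \right)} = P^{2} + 4 P$ ($S{\left(P \right)} = \left(P^{2} + 3 P\right) + P = P^{2} + 4 P$)
$T = 69$ ($T = - 3 \left(4 - 3\right) \left(-9 - 14\right) = \left(-3\right) 1 \left(-23\right) = \left(-3\right) \left(-23\right) = 69$)
$\frac{T}{r{\left(A{\left(-2,-4 \right)},14 \right)}} = \frac{69}{\frac{1}{2} \frac{1}{-1 + 14^{2}}} = \frac{69}{\frac{1}{2} \frac{1}{-1 + 196}} = \frac{69}{\frac{1}{2} \cdot \frac{1}{195}} = 69 \frac{1}{\frac{1}{390}} = 69 \cdot 390 = 26910$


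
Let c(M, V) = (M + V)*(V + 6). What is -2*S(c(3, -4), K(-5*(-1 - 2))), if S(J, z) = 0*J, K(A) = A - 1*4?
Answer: 0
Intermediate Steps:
c(M, V) = (6 + V)*(M + V) (c(M, V) = (M + V)*(6 + V) = (6 + V)*(M + V))
K(A) = -4 + A (K(A) = A - 4 = -4 + A)
S(J, z) = 0
-2*S(c(3, -4), K(-5*(-1 - 2))) = -2*0 = 0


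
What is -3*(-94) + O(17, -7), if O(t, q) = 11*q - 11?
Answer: 194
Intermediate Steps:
O(t, q) = -11 + 11*q
-3*(-94) + O(17, -7) = -3*(-94) + (-11 + 11*(-7)) = 282 + (-11 - 77) = 282 - 88 = 194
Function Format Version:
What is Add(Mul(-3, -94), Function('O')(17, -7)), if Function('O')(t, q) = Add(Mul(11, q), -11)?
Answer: 194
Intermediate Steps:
Function('O')(t, q) = Add(-11, Mul(11, q))
Add(Mul(-3, -94), Function('O')(17, -7)) = Add(Mul(-3, -94), Add(-11, Mul(11, -7))) = Add(282, Add(-11, -77)) = Add(282, -88) = 194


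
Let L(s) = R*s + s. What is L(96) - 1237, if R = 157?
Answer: 13931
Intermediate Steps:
L(s) = 158*s (L(s) = 157*s + s = 158*s)
L(96) - 1237 = 158*96 - 1237 = 15168 - 1237 = 13931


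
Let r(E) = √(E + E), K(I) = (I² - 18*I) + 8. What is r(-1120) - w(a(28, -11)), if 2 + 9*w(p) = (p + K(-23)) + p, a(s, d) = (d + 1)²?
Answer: -383/3 + 8*I*√35 ≈ -127.67 + 47.329*I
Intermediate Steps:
a(s, d) = (1 + d)²
K(I) = 8 + I² - 18*I
r(E) = √2*√E (r(E) = √(2*E) = √2*√E)
w(p) = 949/9 + 2*p/9 (w(p) = -2/9 + ((p + (8 + (-23)² - 18*(-23))) + p)/9 = -2/9 + ((p + (8 + 529 + 414)) + p)/9 = -2/9 + ((p + 951) + p)/9 = -2/9 + ((951 + p) + p)/9 = -2/9 + (951 + 2*p)/9 = -2/9 + (317/3 + 2*p/9) = 949/9 + 2*p/9)
r(-1120) - w(a(28, -11)) = √2*√(-1120) - (949/9 + 2*(1 - 11)²/9) = √2*(4*I*√70) - (949/9 + (2/9)*(-10)²) = 8*I*√35 - (949/9 + (2/9)*100) = 8*I*√35 - (949/9 + 200/9) = 8*I*√35 - 1*383/3 = 8*I*√35 - 383/3 = -383/3 + 8*I*√35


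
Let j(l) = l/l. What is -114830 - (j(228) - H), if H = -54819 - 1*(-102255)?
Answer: -67395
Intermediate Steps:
H = 47436 (H = -54819 + 102255 = 47436)
j(l) = 1
-114830 - (j(228) - H) = -114830 - (1 - 1*47436) = -114830 - (1 - 47436) = -114830 - 1*(-47435) = -114830 + 47435 = -67395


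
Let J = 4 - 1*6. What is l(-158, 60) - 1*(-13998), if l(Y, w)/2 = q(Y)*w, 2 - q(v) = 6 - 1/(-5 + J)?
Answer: 94506/7 ≈ 13501.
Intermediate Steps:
J = -2 (J = 4 - 6 = -2)
q(v) = -29/7 (q(v) = 2 - (6 - 1/(-5 - 2)) = 2 - (6 - 1/(-7)) = 2 - (6 - 1*(-1/7)) = 2 - (6 + 1/7) = 2 - 1*43/7 = 2 - 43/7 = -29/7)
l(Y, w) = -58*w/7 (l(Y, w) = 2*(-29*w/7) = -58*w/7)
l(-158, 60) - 1*(-13998) = -58/7*60 - 1*(-13998) = -3480/7 + 13998 = 94506/7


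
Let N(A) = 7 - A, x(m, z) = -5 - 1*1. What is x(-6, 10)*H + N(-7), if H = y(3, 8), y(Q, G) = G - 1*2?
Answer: -22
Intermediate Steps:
x(m, z) = -6 (x(m, z) = -5 - 1 = -6)
y(Q, G) = -2 + G (y(Q, G) = G - 2 = -2 + G)
H = 6 (H = -2 + 8 = 6)
x(-6, 10)*H + N(-7) = -6*6 + (7 - 1*(-7)) = -36 + (7 + 7) = -36 + 14 = -22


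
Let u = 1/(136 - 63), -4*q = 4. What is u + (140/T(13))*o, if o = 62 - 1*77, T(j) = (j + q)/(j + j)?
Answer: -332149/73 ≈ -4550.0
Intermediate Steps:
q = -1 (q = -1/4*4 = -1)
T(j) = (-1 + j)/(2*j) (T(j) = (j - 1)/(j + j) = (-1 + j)/((2*j)) = (-1 + j)*(1/(2*j)) = (-1 + j)/(2*j))
u = 1/73 ≈ 0.013699
o = -15 (o = 62 - 77 = -15)
u + (140/T(13))*o = 1/73 + (140/(((1/2)*(-1 + 13)/13)))*(-15) = 1/73 + (140/(((1/2)*(1/13)*12)))*(-15) = 1/73 + (140/(6/13))*(-15) = 1/73 + (140*(13/6))*(-15) = 1/73 + (910/3)*(-15) = 1/73 - 4550 = -332149/73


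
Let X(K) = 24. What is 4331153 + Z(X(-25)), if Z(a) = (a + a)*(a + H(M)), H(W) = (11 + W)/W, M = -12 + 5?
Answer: 30325943/7 ≈ 4.3323e+6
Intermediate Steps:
M = -7
H(W) = (11 + W)/W
Z(a) = 2*a*(-4/7 + a) (Z(a) = (a + a)*(a + (11 - 7)/(-7)) = (2*a)*(a - 1/7*4) = (2*a)*(a - 4/7) = (2*a)*(-4/7 + a) = 2*a*(-4/7 + a))
4331153 + Z(X(-25)) = 4331153 + (2/7)*24*(-4 + 7*24) = 4331153 + (2/7)*24*(-4 + 168) = 4331153 + (2/7)*24*164 = 4331153 + 7872/7 = 30325943/7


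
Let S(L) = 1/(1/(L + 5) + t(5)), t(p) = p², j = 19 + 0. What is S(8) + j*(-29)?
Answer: -179613/326 ≈ -550.96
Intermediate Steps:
j = 19
S(L) = 1/(25 + 1/(5 + L)) (S(L) = 1/(1/(L + 5) + 5²) = 1/(1/(5 + L) + 25) = 1/(25 + 1/(5 + L)))
S(8) + j*(-29) = (5 + 8)/(126 + 25*8) + 19*(-29) = 13/(126 + 200) - 551 = 13/326 - 551 = -179613/326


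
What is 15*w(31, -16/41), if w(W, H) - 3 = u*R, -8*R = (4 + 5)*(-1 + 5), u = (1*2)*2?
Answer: -225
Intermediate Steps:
u = 4 (u = 2*2 = 4)
R = -9/2 (R = -(4 + 5)*(-1 + 5)/8 = -9*4/8 = -1/8*36 = -9/2 ≈ -4.5000)
w(W, H) = -15 (w(W, H) = 3 + 4*(-9/2) = 3 - 18 = -15)
15*w(31, -16/41) = 15*(-15) = -225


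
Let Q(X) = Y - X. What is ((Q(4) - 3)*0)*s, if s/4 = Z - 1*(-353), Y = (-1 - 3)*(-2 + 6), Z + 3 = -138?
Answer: 0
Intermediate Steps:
Z = -141 (Z = -3 - 138 = -141)
Y = -16 (Y = -4*4 = -16)
s = 848 (s = 4*(-141 - 1*(-353)) = 4*(-141 + 353) = 4*212 = 848)
Q(X) = -16 - X
((Q(4) - 3)*0)*s = (((-16 - 1*4) - 3)*0)*848 = (((-16 - 4) - 3)*0)*848 = ((-20 - 3)*0)*848 = -23*0*848 = 0*848 = 0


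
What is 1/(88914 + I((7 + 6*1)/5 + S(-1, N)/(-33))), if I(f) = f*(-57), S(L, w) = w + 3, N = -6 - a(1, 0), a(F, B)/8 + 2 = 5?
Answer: 55/4879554 ≈ 1.1272e-5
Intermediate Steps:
a(F, B) = 24 (a(F, B) = -16 + 8*5 = -16 + 40 = 24)
N = -30 (N = -6 - 1*24 = -6 - 24 = -30)
S(L, w) = 3 + w
I(f) = -57*f
1/(88914 + I((7 + 6*1)/5 + S(-1, N)/(-33))) = 1/(88914 - 57*((7 + 6*1)/5 + (3 - 30)/(-33))) = 1/(88914 - 57*((7 + 6)*(1/5) - 27*(-1/33))) = 1/(88914 - 57*(13*(1/5) + 9/11)) = 1/(88914 - 57*(13/5 + 9/11)) = 1/(88914 - 57*188/55) = 1/(88914 - 10716/55) = 1/(4879554/55) = 55/4879554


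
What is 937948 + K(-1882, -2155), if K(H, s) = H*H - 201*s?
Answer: 4913027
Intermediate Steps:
K(H, s) = H² - 201*s
937948 + K(-1882, -2155) = 937948 + ((-1882)² - 201*(-2155)) = 937948 + (3541924 + 433155) = 937948 + 3975079 = 4913027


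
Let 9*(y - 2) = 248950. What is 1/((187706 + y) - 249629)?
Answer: -9/308339 ≈ -2.9189e-5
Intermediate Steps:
y = 248968/9 (y = 2 + (⅑)*248950 = 2 + 248950/9 = 248968/9 ≈ 27663.)
1/((187706 + y) - 249629) = 1/((187706 + 248968/9) - 249629) = 1/(1938322/9 - 249629) = 1/(-308339/9) = -9/308339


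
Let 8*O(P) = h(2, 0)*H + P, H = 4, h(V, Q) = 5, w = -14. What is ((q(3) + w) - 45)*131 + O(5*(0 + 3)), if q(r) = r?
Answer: -58653/8 ≈ -7331.6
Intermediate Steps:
O(P) = 5/2 + P/8 (O(P) = (5*4 + P)/8 = (20 + P)/8 = 5/2 + P/8)
((q(3) + w) - 45)*131 + O(5*(0 + 3)) = ((3 - 14) - 45)*131 + (5/2 + (5*(0 + 3))/8) = (-11 - 45)*131 + (5/2 + (5*3)/8) = -56*131 + (5/2 + (1/8)*15) = -7336 + (5/2 + 15/8) = -7336 + 35/8 = -58653/8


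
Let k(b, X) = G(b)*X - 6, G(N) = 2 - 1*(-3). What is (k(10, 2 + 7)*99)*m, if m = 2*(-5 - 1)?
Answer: -46332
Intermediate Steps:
G(N) = 5 (G(N) = 2 + 3 = 5)
k(b, X) = -6 + 5*X (k(b, X) = 5*X - 6 = -6 + 5*X)
m = -12 (m = 2*(-6) = -12)
(k(10, 2 + 7)*99)*m = ((-6 + 5*(2 + 7))*99)*(-12) = ((-6 + 5*9)*99)*(-12) = ((-6 + 45)*99)*(-12) = (39*99)*(-12) = 3861*(-12) = -46332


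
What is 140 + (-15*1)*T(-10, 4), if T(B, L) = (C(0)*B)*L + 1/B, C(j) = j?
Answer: 283/2 ≈ 141.50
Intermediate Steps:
T(B, L) = 1/B (T(B, L) = (0*B)*L + 1/B = 0*L + 1/B = 0 + 1/B = 1/B)
140 + (-15*1)*T(-10, 4) = 140 - 15*1/(-10) = 140 - 15*(-⅒) = 140 + 3/2 = 283/2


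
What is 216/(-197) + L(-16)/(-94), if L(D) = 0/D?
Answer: -216/197 ≈ -1.0964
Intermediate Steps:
L(D) = 0
216/(-197) + L(-16)/(-94) = 216/(-197) + 0/(-94) = 216*(-1/197) + 0*(-1/94) = -216/197 + 0 = -216/197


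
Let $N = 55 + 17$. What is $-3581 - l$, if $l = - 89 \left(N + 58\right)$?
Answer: $7989$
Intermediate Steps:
$N = 72$
$l = -11570$ ($l = - 89 \left(72 + 58\right) = \left(-89\right) 130 = -11570$)
$-3581 - l = -3581 - -11570 = -3581 + 11570 = 7989$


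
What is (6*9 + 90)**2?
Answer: 20736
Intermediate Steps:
(6*9 + 90)**2 = (54 + 90)**2 = 144**2 = 20736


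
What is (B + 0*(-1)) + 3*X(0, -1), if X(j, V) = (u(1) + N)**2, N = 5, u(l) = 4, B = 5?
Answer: 248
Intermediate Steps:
X(j, V) = 81 (X(j, V) = (4 + 5)**2 = 9**2 = 81)
(B + 0*(-1)) + 3*X(0, -1) = (5 + 0*(-1)) + 3*81 = (5 + 0) + 243 = 5 + 243 = 248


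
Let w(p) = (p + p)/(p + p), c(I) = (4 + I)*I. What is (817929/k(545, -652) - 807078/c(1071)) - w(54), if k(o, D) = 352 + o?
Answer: 104438379826/114748725 ≈ 910.15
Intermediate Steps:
c(I) = I*(4 + I)
w(p) = 1 (w(p) = (2*p)/((2*p)) = (2*p)*(1/(2*p)) = 1)
(817929/k(545, -652) - 807078/c(1071)) - w(54) = (817929/(352 + 545) - 807078*1/(1071*(4 + 1071))) - 1*1 = (817929/897 - 807078/(1071*1075)) - 1 = (817929*(1/897) - 807078/1151325) - 1 = (272643/299 - 807078*1/1151325) - 1 = (272643/299 - 269026/383775) - 1 = 104553128551/114748725 - 1 = 104438379826/114748725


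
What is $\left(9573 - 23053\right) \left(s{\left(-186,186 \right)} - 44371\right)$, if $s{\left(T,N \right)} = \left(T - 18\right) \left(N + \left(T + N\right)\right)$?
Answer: $1109606200$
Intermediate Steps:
$s{\left(T,N \right)} = \left(-18 + T\right) \left(T + 2 N\right)$ ($s{\left(T,N \right)} = \left(-18 + T\right) \left(N + \left(N + T\right)\right) = \left(-18 + T\right) \left(T + 2 N\right)$)
$\left(9573 - 23053\right) \left(s{\left(-186,186 \right)} - 44371\right) = \left(9573 - 23053\right) \left(\left(\left(-186\right)^{2} - 6696 - -3348 + 2 \cdot 186 \left(-186\right)\right) - 44371\right) = - 13480 \left(\left(34596 - 6696 + 3348 - 69192\right) - 44371\right) = - 13480 \left(-37944 - 44371\right) = \left(-13480\right) \left(-82315\right) = 1109606200$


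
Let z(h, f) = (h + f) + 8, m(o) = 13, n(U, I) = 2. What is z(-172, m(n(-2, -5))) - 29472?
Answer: -29623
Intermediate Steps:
z(h, f) = 8 + f + h (z(h, f) = (f + h) + 8 = 8 + f + h)
z(-172, m(n(-2, -5))) - 29472 = (8 + 13 - 172) - 29472 = -151 - 29472 = -29623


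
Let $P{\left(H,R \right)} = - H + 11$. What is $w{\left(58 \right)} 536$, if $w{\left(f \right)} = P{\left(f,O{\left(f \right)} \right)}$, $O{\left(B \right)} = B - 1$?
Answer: $-25192$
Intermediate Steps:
$O{\left(B \right)} = -1 + B$
$P{\left(H,R \right)} = 11 - H$
$w{\left(f \right)} = 11 - f$
$w{\left(58 \right)} 536 = \left(11 - 58\right) 536 = \left(-47\right) 536 = -25192$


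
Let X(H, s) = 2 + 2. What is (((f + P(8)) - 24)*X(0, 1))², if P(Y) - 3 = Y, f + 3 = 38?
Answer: 7744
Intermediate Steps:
f = 35 (f = -3 + 38 = 35)
P(Y) = 3 + Y
X(H, s) = 4
(((f + P(8)) - 24)*X(0, 1))² = (((35 + (3 + 8)) - 24)*4)² = (((35 + 11) - 24)*4)² = ((46 - 24)*4)² = (22*4)² = 88² = 7744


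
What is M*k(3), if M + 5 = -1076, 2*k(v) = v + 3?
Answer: -3243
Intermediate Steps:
k(v) = 3/2 + v/2 (k(v) = (v + 3)/2 = (3 + v)/2 = 3/2 + v/2)
M = -1081 (M = -5 - 1076 = -1081)
M*k(3) = -1081*(3/2 + (½)*3) = -1081*(3/2 + 3/2) = -1081*3 = -3243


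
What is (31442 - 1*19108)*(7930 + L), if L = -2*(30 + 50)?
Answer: 95835180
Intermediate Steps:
L = -160 (L = -2*80 = -160)
(31442 - 1*19108)*(7930 + L) = (31442 - 1*19108)*(7930 - 160) = (31442 - 19108)*7770 = 12334*7770 = 95835180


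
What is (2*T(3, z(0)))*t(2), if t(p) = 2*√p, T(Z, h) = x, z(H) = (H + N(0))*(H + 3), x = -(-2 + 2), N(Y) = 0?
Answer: 0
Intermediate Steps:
x = 0 (x = -1*0 = 0)
z(H) = H*(3 + H) (z(H) = (H + 0)*(H + 3) = H*(3 + H))
T(Z, h) = 0
(2*T(3, z(0)))*t(2) = (2*0)*(2*√2) = 0*(2*√2) = 0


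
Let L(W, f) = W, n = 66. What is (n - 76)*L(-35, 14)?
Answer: 350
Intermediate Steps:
(n - 76)*L(-35, 14) = (66 - 76)*(-35) = -10*(-35) = 350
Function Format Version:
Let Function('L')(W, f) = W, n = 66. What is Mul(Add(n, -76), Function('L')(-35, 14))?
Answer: 350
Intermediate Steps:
Mul(Add(n, -76), Function('L')(-35, 14)) = Mul(Add(66, -76), -35) = Mul(-10, -35) = 350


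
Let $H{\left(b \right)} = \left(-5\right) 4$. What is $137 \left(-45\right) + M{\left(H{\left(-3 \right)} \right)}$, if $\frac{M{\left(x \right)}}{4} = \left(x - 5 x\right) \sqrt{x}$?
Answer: $-6165 + 640 i \sqrt{5} \approx -6165.0 + 1431.1 i$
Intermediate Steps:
$H{\left(b \right)} = -20$
$M{\left(x \right)} = - 16 x^{\frac{3}{2}}$ ($M{\left(x \right)} = 4 \left(x - 5 x\right) \sqrt{x} = 4 - 4 x \sqrt{x} = 4 \left(- 4 x^{\frac{3}{2}}\right) = - 16 x^{\frac{3}{2}}$)
$137 \left(-45\right) + M{\left(H{\left(-3 \right)} \right)} = 137 \left(-45\right) - 16 \left(-20\right)^{\frac{3}{2}} = -6165 - 16 \left(- 40 i \sqrt{5}\right) = -6165 + 640 i \sqrt{5}$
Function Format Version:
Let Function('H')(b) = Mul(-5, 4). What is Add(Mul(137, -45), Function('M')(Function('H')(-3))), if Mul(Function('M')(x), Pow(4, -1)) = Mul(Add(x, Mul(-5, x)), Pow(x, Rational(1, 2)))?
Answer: Add(-6165, Mul(640, I, Pow(5, Rational(1, 2)))) ≈ Add(-6165.0, Mul(1431.1, I))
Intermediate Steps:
Function('H')(b) = -20
Function('M')(x) = Mul(-16, Pow(x, Rational(3, 2))) (Function('M')(x) = Mul(4, Mul(Add(x, Mul(-5, x)), Pow(x, Rational(1, 2)))) = Mul(4, Mul(Mul(-4, x), Pow(x, Rational(1, 2)))) = Mul(4, Mul(-4, Pow(x, Rational(3, 2)))) = Mul(-16, Pow(x, Rational(3, 2))))
Add(Mul(137, -45), Function('M')(Function('H')(-3))) = Add(Mul(137, -45), Mul(-16, Pow(-20, Rational(3, 2)))) = Add(-6165, Mul(-16, Mul(-40, I, Pow(5, Rational(1, 2))))) = Add(-6165, Mul(640, I, Pow(5, Rational(1, 2))))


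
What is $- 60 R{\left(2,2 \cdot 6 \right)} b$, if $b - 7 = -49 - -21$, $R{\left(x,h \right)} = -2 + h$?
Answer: $12600$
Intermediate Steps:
$b = -21$ ($b = 7 - 28 = -21$)
$- 60 R{\left(2,2 \cdot 6 \right)} b = - 60 \left(-2 + 2 \cdot 6\right) \left(-21\right) = - 60 \left(-2 + 12\right) \left(-21\right) = \left(-60\right) 10 \left(-21\right) = \left(-600\right) \left(-21\right) = 12600$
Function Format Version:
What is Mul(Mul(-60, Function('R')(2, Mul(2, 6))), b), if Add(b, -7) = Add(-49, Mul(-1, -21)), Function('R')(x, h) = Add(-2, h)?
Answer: 12600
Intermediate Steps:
b = -21 (b = Add(7, Add(-49, Mul(-1, -21))) = Add(7, Add(-49, 21)) = Add(7, -28) = -21)
Mul(Mul(-60, Function('R')(2, Mul(2, 6))), b) = Mul(Mul(-60, Add(-2, Mul(2, 6))), -21) = Mul(Mul(-60, Add(-2, 12)), -21) = Mul(Mul(-60, 10), -21) = Mul(-600, -21) = 12600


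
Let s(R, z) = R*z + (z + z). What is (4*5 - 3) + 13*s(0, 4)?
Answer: 121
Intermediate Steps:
s(R, z) = 2*z + R*z (s(R, z) = R*z + 2*z = 2*z + R*z)
(4*5 - 3) + 13*s(0, 4) = (4*5 - 3) + 13*(4*(2 + 0)) = (20 - 3) + 13*(4*2) = 17 + 13*8 = 17 + 104 = 121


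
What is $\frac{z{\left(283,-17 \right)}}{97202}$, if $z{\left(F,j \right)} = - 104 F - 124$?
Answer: $- \frac{14778}{48601} \approx -0.30407$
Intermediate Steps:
$z{\left(F,j \right)} = -124 - 104 F$
$\frac{z{\left(283,-17 \right)}}{97202} = \frac{-124 - 29432}{97202} = \left(-124 - 29432\right) \frac{1}{97202} = \left(-29556\right) \frac{1}{97202} = - \frac{14778}{48601}$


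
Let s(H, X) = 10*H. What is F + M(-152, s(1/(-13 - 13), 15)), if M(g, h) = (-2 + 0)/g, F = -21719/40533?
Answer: -1610111/3080508 ≈ -0.52268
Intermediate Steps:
F = -21719/40533 (F = -21719*1/40533 = -21719/40533 ≈ -0.53584)
M(g, h) = -2/g
F + M(-152, s(1/(-13 - 13), 15)) = -21719/40533 - 2/(-152) = -21719/40533 - 2*(-1/152) = -21719/40533 + 1/76 = -1610111/3080508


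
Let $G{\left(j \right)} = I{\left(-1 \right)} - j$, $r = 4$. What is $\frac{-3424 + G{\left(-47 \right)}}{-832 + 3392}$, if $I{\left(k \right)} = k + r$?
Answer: $- \frac{1687}{1280} \approx -1.318$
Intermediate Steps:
$I{\left(k \right)} = 4 + k$ ($I{\left(k \right)} = k + 4 = 4 + k$)
$G{\left(j \right)} = 3 - j$ ($G{\left(j \right)} = \left(4 - 1\right) - j = 3 - j$)
$\frac{-3424 + G{\left(-47 \right)}}{-832 + 3392} = \frac{-3424 + \left(3 - -47\right)}{-832 + 3392} = \frac{-3424 + \left(3 + 47\right)}{2560} = \left(-3424 + 50\right) \frac{1}{2560} = \left(-3374\right) \frac{1}{2560} = - \frac{1687}{1280}$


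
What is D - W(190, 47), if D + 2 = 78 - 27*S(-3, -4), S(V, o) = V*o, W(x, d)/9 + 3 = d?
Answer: -644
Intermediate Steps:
W(x, d) = -27 + 9*d
D = -248 (D = -2 + (78 - (-81)*(-4)) = -2 + (78 - 27*12) = -2 + (78 - 324) = -2 - 246 = -248)
D - W(190, 47) = -248 - (-27 + 9*47) = -248 - (-27 + 423) = -248 - 1*396 = -248 - 396 = -644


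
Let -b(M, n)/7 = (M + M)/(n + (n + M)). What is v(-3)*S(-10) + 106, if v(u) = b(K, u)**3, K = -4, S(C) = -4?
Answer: 101058/125 ≈ 808.46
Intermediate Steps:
b(M, n) = -14*M/(M + 2*n) (b(M, n) = -7*(M + M)/(n + (n + M)) = -7*2*M/(n + (M + n)) = -7*2*M/(M + 2*n) = -14*M/(M + 2*n))
v(u) = 175616/(-4 + 2*u)**3 (v(u) = (-14*(-4)/(-4 + 2*u))**3 = (56/(-4 + 2*u))**3 = 175616/(-4 + 2*u)**3)
v(-3)*S(-10) + 106 = (21952/(-2 - 3)**3)*(-4) + 106 = (21952/(-5)**3)*(-4) + 106 = (21952*(-1/125))*(-4) + 106 = -21952/125*(-4) + 106 = 87808/125 + 106 = 101058/125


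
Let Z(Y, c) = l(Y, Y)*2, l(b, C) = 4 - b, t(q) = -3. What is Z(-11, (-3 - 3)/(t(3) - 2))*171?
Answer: 5130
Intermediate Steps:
Z(Y, c) = 8 - 2*Y (Z(Y, c) = (4 - Y)*2 = 8 - 2*Y)
Z(-11, (-3 - 3)/(t(3) - 2))*171 = (8 - 2*(-11))*171 = (8 + 22)*171 = 30*171 = 5130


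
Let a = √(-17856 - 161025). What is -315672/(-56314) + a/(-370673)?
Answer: 157836/28157 - I*√178881/370673 ≈ 5.6056 - 0.001141*I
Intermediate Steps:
a = I*√178881 (a = √(-178881) = I*√178881 ≈ 422.94*I)
-315672/(-56314) + a/(-370673) = -315672/(-56314) + (I*√178881)/(-370673) = -315672*(-1/56314) + (I*√178881)*(-1/370673) = 157836/28157 - I*√178881/370673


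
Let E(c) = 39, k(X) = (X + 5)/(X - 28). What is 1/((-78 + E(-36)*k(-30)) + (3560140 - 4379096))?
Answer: -58/47502997 ≈ -1.2210e-6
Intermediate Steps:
k(X) = (5 + X)/(-28 + X)
1/((-78 + E(-36)*k(-30)) + (3560140 - 4379096)) = 1/((-78 + 39*((5 - 30)/(-28 - 30))) + (3560140 - 4379096)) = 1/((-78 + 39*(-25/(-58))) - 818956) = 1/((-78 + 39*(-1/58*(-25))) - 818956) = 1/((-78 + 39*(25/58)) - 818956) = 1/((-78 + 975/58) - 818956) = 1/(-3549/58 - 818956) = 1/(-47502997/58) = -58/47502997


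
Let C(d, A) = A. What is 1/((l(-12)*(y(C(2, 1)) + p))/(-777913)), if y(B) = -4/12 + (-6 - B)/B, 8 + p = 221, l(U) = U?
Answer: 777913/2468 ≈ 315.20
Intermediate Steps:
p = 213 (p = -8 + 221 = 213)
y(B) = -⅓ + (-6 - B)/B (y(B) = -4*1/12 + (-6 - B)/B = -⅓ + (-6 - B)/B)
1/((l(-12)*(y(C(2, 1)) + p))/(-777913)) = 1/(-12*((-4/3 - 6/1) + 213)/(-777913)) = 1/(-12*((-4/3 - 6*1) + 213)*(-1/777913)) = 1/(-12*((-4/3 - 6) + 213)*(-1/777913)) = 1/(-12*(-22/3 + 213)*(-1/777913)) = 1/(-12*617/3*(-1/777913)) = 1/(-2468*(-1/777913)) = 1/(2468/777913) = 777913/2468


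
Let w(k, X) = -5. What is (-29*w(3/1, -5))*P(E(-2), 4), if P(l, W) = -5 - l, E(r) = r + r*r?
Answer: -1015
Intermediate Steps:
E(r) = r + r²
(-29*w(3/1, -5))*P(E(-2), 4) = (-29*(-5))*(-5 - (-2)*(1 - 2)) = 145*(-5 - (-2)*(-1)) = 145*(-5 - 1*2) = 145*(-5 - 2) = 145*(-7) = -1015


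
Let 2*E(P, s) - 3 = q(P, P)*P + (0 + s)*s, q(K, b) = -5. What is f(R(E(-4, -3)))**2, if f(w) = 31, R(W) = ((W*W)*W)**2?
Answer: 961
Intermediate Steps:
E(P, s) = 3/2 + s**2/2 - 5*P/2 (E(P, s) = 3/2 + (-5*P + (0 + s)*s)/2 = 3/2 + (-5*P + s*s)/2 = 3/2 + (-5*P + s**2)/2 = 3/2 + (s**2 - 5*P)/2 = 3/2 + (s**2/2 - 5*P/2) = 3/2 + s**2/2 - 5*P/2)
R(W) = W**6 (R(W) = (W**2*W)**2 = (W**3)**2 = W**6)
f(R(E(-4, -3)))**2 = 31**2 = 961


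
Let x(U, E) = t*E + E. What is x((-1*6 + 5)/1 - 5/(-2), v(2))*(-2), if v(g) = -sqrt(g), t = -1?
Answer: 0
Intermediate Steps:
x(U, E) = 0 (x(U, E) = -E + E = 0)
x((-1*6 + 5)/1 - 5/(-2), v(2))*(-2) = 0*(-2) = 0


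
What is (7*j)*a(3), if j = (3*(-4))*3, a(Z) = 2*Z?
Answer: -1512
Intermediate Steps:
j = -36 (j = -12*3 = -36)
(7*j)*a(3) = (7*(-36))*(2*3) = -252*6 = -1512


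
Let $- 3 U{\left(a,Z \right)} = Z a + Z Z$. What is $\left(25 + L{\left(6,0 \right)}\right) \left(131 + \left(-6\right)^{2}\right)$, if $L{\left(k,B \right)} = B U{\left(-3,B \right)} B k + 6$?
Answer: $5177$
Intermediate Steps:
$U{\left(a,Z \right)} = - \frac{Z^{2}}{3} - \frac{Z a}{3}$ ($U{\left(a,Z \right)} = - \frac{Z a + Z Z}{3} = - \frac{Z a + Z^{2}}{3} = - \frac{Z^{2} + Z a}{3} = - \frac{Z^{2}}{3} - \frac{Z a}{3}$)
$L{\left(k,B \right)} = 6 - \frac{k B^{3} \left(-3 + B\right)}{3}$ ($L{\left(k,B \right)} = B \left(- \frac{B \left(B - 3\right)}{3}\right) B k + 6 = B \left(- \frac{B \left(-3 + B\right)}{3}\right) B k + 6 = - \frac{B^{2} \left(-3 + B\right)}{3} B k + 6 = - \frac{B^{3} \left(-3 + B\right)}{3} k + 6 = - \frac{k B^{3} \left(-3 + B\right)}{3} + 6 = 6 - \frac{k B^{3} \left(-3 + B\right)}{3}$)
$\left(25 + L{\left(6,0 \right)}\right) \left(131 + \left(-6\right)^{2}\right) = \left(25 + \left(6 - 2 \cdot 0^{3} \left(-3 + 0\right)\right)\right) \left(131 + \left(-6\right)^{2}\right) = \left(25 + \left(6 - 2 \cdot 0 \left(-3\right)\right)\right) \left(131 + 36\right) = \left(25 + \left(6 + 0\right)\right) 167 = \left(25 + 6\right) 167 = 31 \cdot 167 = 5177$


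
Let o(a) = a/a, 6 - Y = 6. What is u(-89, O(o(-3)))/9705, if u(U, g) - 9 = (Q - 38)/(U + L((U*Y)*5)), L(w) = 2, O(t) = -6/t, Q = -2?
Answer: 823/844335 ≈ 0.00097473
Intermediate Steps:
Y = 0 (Y = 6 - 1*6 = 6 - 6 = 0)
o(a) = 1
u(U, g) = 9 - 40/(2 + U) (u(U, g) = 9 + (-2 - 38)/(U + 2) = 9 - 40/(2 + U))
u(-89, O(o(-3)))/9705 = ((-22 + 9*(-89))/(2 - 89))/9705 = ((-22 - 801)/(-87))*(1/9705) = -1/87*(-823)*(1/9705) = (823/87)*(1/9705) = 823/844335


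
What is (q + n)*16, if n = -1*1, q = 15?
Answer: 224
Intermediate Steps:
n = -1
(q + n)*16 = (15 - 1)*16 = 14*16 = 224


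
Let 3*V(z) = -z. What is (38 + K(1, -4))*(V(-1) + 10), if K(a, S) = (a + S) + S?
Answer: 961/3 ≈ 320.33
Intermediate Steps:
K(a, S) = a + 2*S (K(a, S) = (S + a) + S = a + 2*S)
V(z) = -z/3 (V(z) = (-z)/3 = -z/3)
(38 + K(1, -4))*(V(-1) + 10) = (38 + (1 + 2*(-4)))*(-⅓*(-1) + 10) = (38 + (1 - 8))*(⅓ + 10) = (38 - 7)*(31/3) = 31*(31/3) = 961/3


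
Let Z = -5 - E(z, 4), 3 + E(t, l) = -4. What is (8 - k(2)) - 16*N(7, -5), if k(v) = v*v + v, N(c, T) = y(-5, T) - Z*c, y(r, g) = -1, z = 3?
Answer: 242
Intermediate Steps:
E(t, l) = -7 (E(t, l) = -3 - 4 = -7)
Z = 2 (Z = -5 - 1*(-7) = -5 + 7 = 2)
N(c, T) = -1 - 2*c
k(v) = v + v² (k(v) = v² + v = v + v²)
(8 - k(2)) - 16*N(7, -5) = (8 - 2*(1 + 2)) - 16*(-1 - 2*7) = (8 - 2*3) - 16*(-1 - 14) = (8 - 1*6) - 16*(-15) = (8 - 6) + 240 = 2 + 240 = 242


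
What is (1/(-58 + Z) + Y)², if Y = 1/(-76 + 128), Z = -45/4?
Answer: 4761/207475216 ≈ 2.2947e-5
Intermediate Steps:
Z = -45/4 (Z = -45*¼ = -45/4 ≈ -11.250)
Y = 1/52 ≈ 0.019231
(1/(-58 + Z) + Y)² = (1/(-58 - 45/4) + 1/52)² = (1/(-277/4) + 1/52)² = (-4/277 + 1/52)² = (69/14404)² = 4761/207475216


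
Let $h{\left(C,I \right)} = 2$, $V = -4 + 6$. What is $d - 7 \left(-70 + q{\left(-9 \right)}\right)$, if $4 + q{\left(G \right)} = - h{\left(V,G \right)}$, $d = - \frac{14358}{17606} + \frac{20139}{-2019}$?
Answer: $\frac{3087864902}{5924419} \approx 521.21$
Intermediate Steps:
$V = 2$
$d = - \frac{63926006}{5924419}$ ($d = \left(-14358\right) \frac{1}{17606} + 20139 \left(- \frac{1}{2019}\right) = - \frac{7179}{8803} - \frac{6713}{673} = - \frac{63926006}{5924419} \approx -10.79$)
$q{\left(G \right)} = -6$ ($q{\left(G \right)} = -4 - 2 = -6$)
$d - 7 \left(-70 + q{\left(-9 \right)}\right) = - \frac{63926006}{5924419} - 7 \left(-70 - 6\right) = - \frac{63926006}{5924419} - -532 = - \frac{63926006}{5924419} + 532 = \frac{3087864902}{5924419}$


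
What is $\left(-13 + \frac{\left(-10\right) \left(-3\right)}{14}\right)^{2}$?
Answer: $\frac{5776}{49} \approx 117.88$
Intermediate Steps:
$\left(-13 + \frac{\left(-10\right) \left(-3\right)}{14}\right)^{2} = \left(-13 + 30 \cdot \frac{1}{14}\right)^{2} = \left(-13 + \frac{15}{7}\right)^{2} = \left(- \frac{76}{7}\right)^{2} = \frac{5776}{49}$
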